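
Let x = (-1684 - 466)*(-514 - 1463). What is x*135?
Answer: 573824250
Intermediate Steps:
x = 4250550 (x = -2150*(-1977) = 4250550)
x*135 = 4250550*135 = 573824250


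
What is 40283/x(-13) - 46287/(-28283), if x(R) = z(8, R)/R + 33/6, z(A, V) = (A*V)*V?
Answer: -2269529639/5571751 ≈ -407.33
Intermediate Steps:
z(A, V) = A*V**2
x(R) = 11/2 + 8*R (x(R) = (8*R**2)/R + 33/6 = 8*R + 33*(1/6) = 8*R + 11/2 = 11/2 + 8*R)
40283/x(-13) - 46287/(-28283) = 40283/(11/2 + 8*(-13)) - 46287/(-28283) = 40283/(11/2 - 104) - 46287*(-1/28283) = 40283/(-197/2) + 46287/28283 = 40283*(-2/197) + 46287/28283 = -80566/197 + 46287/28283 = -2269529639/5571751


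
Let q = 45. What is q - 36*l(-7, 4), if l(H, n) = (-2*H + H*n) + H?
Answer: 801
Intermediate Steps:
l(H, n) = -H + H*n
q - 36*l(-7, 4) = 45 - (-252)*(-1 + 4) = 45 - (-252)*3 = 45 - 36*(-21) = 45 + 756 = 801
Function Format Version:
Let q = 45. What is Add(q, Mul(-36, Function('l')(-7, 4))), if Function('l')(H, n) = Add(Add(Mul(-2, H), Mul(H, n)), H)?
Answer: 801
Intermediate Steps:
Function('l')(H, n) = Add(Mul(-1, H), Mul(H, n))
Add(q, Mul(-36, Function('l')(-7, 4))) = Add(45, Mul(-36, Mul(-7, Add(-1, 4)))) = Add(45, Mul(-36, Mul(-7, 3))) = Add(45, Mul(-36, -21)) = Add(45, 756) = 801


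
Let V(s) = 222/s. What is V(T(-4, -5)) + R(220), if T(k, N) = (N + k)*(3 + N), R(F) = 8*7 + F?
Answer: 865/3 ≈ 288.33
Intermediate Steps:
R(F) = 56 + F
T(k, N) = (3 + N)*(N + k)
V(T(-4, -5)) + R(220) = 222/((-5)² + 3*(-5) + 3*(-4) - 5*(-4)) + (56 + 220) = 222/(25 - 15 - 12 + 20) + 276 = 222/18 + 276 = 222*(1/18) + 276 = 37/3 + 276 = 865/3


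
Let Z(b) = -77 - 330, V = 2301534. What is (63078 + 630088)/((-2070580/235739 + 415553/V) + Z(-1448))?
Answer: -376085062452539916/225490006936835 ≈ -1667.9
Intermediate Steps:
Z(b) = -407
(63078 + 630088)/((-2070580/235739 + 415553/V) + Z(-1448)) = (63078 + 630088)/((-2070580/235739 + 415553/2301534) - 407) = 693166/((-2070580*1/235739 + 415553*(1/2301534)) - 407) = 693166/((-2070580/235739 + 415553/2301534) - 407) = 693166/(-4667548221053/542561323626 - 407) = 693166/(-225490006936835/542561323626) = 693166*(-542561323626/225490006936835) = -376085062452539916/225490006936835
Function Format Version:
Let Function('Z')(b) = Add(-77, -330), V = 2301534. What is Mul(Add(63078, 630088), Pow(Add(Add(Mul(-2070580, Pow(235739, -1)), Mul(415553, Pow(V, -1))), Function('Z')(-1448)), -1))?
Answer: Rational(-376085062452539916, 225490006936835) ≈ -1667.9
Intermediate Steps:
Function('Z')(b) = -407
Mul(Add(63078, 630088), Pow(Add(Add(Mul(-2070580, Pow(235739, -1)), Mul(415553, Pow(V, -1))), Function('Z')(-1448)), -1)) = Mul(Add(63078, 630088), Pow(Add(Add(Mul(-2070580, Pow(235739, -1)), Mul(415553, Pow(2301534, -1))), -407), -1)) = Mul(693166, Pow(Add(Add(Mul(-2070580, Rational(1, 235739)), Mul(415553, Rational(1, 2301534))), -407), -1)) = Mul(693166, Pow(Add(Add(Rational(-2070580, 235739), Rational(415553, 2301534)), -407), -1)) = Mul(693166, Pow(Add(Rational(-4667548221053, 542561323626), -407), -1)) = Mul(693166, Pow(Rational(-225490006936835, 542561323626), -1)) = Mul(693166, Rational(-542561323626, 225490006936835)) = Rational(-376085062452539916, 225490006936835)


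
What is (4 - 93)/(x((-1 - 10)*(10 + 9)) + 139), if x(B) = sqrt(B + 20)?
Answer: -12371/19510 + 267*I*sqrt(21)/19510 ≈ -0.63408 + 0.062714*I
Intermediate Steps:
x(B) = sqrt(20 + B)
(4 - 93)/(x((-1 - 10)*(10 + 9)) + 139) = (4 - 93)/(sqrt(20 + (-1 - 10)*(10 + 9)) + 139) = -89/(sqrt(20 - 11*19) + 139) = -89/(sqrt(20 - 209) + 139) = -89/(sqrt(-189) + 139) = -89/(3*I*sqrt(21) + 139) = -89/(139 + 3*I*sqrt(21))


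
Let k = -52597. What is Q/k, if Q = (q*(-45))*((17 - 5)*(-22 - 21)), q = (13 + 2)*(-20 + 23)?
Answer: -1044900/52597 ≈ -19.866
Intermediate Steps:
q = 45 (q = 15*3 = 45)
Q = 1044900 (Q = (45*(-45))*((17 - 5)*(-22 - 21)) = -24300*(-43) = -2025*(-516) = 1044900)
Q/k = 1044900/(-52597) = 1044900*(-1/52597) = -1044900/52597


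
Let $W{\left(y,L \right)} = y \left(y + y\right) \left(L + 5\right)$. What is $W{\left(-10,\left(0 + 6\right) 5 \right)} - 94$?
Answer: $6906$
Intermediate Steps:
$W{\left(y,L \right)} = 2 y^{2} \left(5 + L\right)$ ($W{\left(y,L \right)} = y 2 y \left(5 + L\right) = 2 y^{2} \left(5 + L\right)$)
$W{\left(-10,\left(0 + 6\right) 5 \right)} - 94 = 2 \left(-10\right)^{2} \left(5 + \left(0 + 6\right) 5\right) - 94 = 2 \cdot 100 \left(5 + 6 \cdot 5\right) - 94 = 2 \cdot 100 \left(5 + 30\right) - 94 = 2 \cdot 100 \cdot 35 - 94 = 7000 - 94 = 6906$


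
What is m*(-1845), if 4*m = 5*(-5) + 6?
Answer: 35055/4 ≈ 8763.8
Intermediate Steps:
m = -19/4 (m = (5*(-5) + 6)/4 = (-25 + 6)/4 = (¼)*(-19) = -19/4 ≈ -4.7500)
m*(-1845) = -19/4*(-1845) = 35055/4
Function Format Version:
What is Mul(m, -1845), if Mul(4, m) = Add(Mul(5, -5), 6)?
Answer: Rational(35055, 4) ≈ 8763.8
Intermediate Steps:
m = Rational(-19, 4) (m = Mul(Rational(1, 4), Add(Mul(5, -5), 6)) = Mul(Rational(1, 4), Add(-25, 6)) = Mul(Rational(1, 4), -19) = Rational(-19, 4) ≈ -4.7500)
Mul(m, -1845) = Mul(Rational(-19, 4), -1845) = Rational(35055, 4)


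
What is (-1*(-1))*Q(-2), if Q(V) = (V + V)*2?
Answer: -8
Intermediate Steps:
Q(V) = 4*V (Q(V) = (2*V)*2 = 4*V)
(-1*(-1))*Q(-2) = (-1*(-1))*(4*(-2)) = 1*(-8) = -8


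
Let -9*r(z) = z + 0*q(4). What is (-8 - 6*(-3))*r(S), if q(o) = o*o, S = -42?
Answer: 140/3 ≈ 46.667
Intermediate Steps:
q(o) = o²
r(z) = -z/9 (r(z) = -(z + 0*4²)/9 = -(z + 0*16)/9 = -(z + 0)/9 = -z/9)
(-8 - 6*(-3))*r(S) = (-8 - 6*(-3))*(-⅑*(-42)) = (-8 + 18)*(14/3) = 10*(14/3) = 140/3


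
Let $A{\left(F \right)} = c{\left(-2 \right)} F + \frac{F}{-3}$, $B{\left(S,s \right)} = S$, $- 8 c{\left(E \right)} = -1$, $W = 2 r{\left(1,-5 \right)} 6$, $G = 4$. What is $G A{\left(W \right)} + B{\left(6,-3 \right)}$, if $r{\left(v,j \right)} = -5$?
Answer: $56$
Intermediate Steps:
$W = -60$ ($W = 2 \left(-5\right) 6 = \left(-10\right) 6 = -60$)
$c{\left(E \right)} = \frac{1}{8}$ ($c{\left(E \right)} = \left(- \frac{1}{8}\right) \left(-1\right) = \frac{1}{8}$)
$A{\left(F \right)} = - \frac{5 F}{24}$ ($A{\left(F \right)} = \frac{F}{8} + \frac{F}{-3} = \frac{F}{8} + F \left(- \frac{1}{3}\right) = \frac{F}{8} - \frac{F}{3} = - \frac{5 F}{24}$)
$G A{\left(W \right)} + B{\left(6,-3 \right)} = 4 \left(\left(- \frac{5}{24}\right) \left(-60\right)\right) + 6 = 4 \cdot \frac{25}{2} + 6 = 50 + 6 = 56$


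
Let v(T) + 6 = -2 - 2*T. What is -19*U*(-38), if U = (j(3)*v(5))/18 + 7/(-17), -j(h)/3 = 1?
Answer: 31768/17 ≈ 1868.7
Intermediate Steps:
j(h) = -3 (j(h) = -3*1 = -3)
v(T) = -8 - 2*T (v(T) = -6 + (-2 - 2*T) = -8 - 2*T)
U = 44/17 (U = -3*(-8 - 2*5)/18 + 7/(-17) = -3*(-8 - 10)*(1/18) + 7*(-1/17) = -3*(-18)*(1/18) - 7/17 = 54*(1/18) - 7/17 = 3 - 7/17 = 44/17 ≈ 2.5882)
-19*U*(-38) = -19*44/17*(-38) = -836/17*(-38) = 31768/17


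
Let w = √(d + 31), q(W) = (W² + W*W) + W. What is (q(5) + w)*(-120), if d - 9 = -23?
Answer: -6600 - 120*√17 ≈ -7094.8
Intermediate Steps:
d = -14 (d = 9 - 23 = -14)
q(W) = W + 2*W² (q(W) = (W² + W²) + W = 2*W² + W = W + 2*W²)
w = √17 (w = √(-14 + 31) = √17 ≈ 4.1231)
(q(5) + w)*(-120) = (5*(1 + 2*5) + √17)*(-120) = (5*(1 + 10) + √17)*(-120) = (5*11 + √17)*(-120) = (55 + √17)*(-120) = -6600 - 120*√17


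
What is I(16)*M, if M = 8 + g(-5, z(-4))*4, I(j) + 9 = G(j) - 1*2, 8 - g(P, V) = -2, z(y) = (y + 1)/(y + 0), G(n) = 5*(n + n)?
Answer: 7152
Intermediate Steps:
G(n) = 10*n (G(n) = 5*(2*n) = 10*n)
z(y) = (1 + y)/y
g(P, V) = 10 (g(P, V) = 8 - 1*(-2) = 8 + 2 = 10)
I(j) = -11 + 10*j (I(j) = -9 + (10*j - 1*2) = -9 + (10*j - 2) = -9 + (-2 + 10*j) = -11 + 10*j)
M = 48 (M = 8 + 10*4 = 8 + 40 = 48)
I(16)*M = (-11 + 10*16)*48 = (-11 + 160)*48 = 149*48 = 7152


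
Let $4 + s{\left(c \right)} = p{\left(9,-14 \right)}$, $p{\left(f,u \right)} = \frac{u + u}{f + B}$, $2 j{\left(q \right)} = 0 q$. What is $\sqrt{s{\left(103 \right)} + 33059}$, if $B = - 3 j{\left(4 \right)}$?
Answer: $\frac{\sqrt{297467}}{3} \approx 181.8$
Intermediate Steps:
$j{\left(q \right)} = 0$ ($j{\left(q \right)} = \frac{0 q}{2} = \frac{1}{2} \cdot 0 = 0$)
$B = 0$ ($B = \left(-3\right) 0 = 0$)
$p{\left(f,u \right)} = \frac{2 u}{f}$ ($p{\left(f,u \right)} = \frac{u + u}{f + 0} = \frac{2 u}{f}$)
$s{\left(c \right)} = - \frac{64}{9}$ ($s{\left(c \right)} = -4 + 2 \left(-14\right) \frac{1}{9} = -4 - \frac{28}{9} = - \frac{64}{9}$)
$\sqrt{s{\left(103 \right)} + 33059} = \sqrt{- \frac{64}{9} + 33059} = \sqrt{\frac{297467}{9}} = \frac{\sqrt{297467}}{3}$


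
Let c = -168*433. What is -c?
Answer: 72744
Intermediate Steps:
c = -72744
-c = -1*(-72744) = 72744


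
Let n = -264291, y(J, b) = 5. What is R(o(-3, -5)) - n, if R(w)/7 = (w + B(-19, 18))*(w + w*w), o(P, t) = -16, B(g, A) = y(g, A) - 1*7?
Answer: 234051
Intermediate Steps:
B(g, A) = -2 (B(g, A) = 5 - 1*7 = 5 - 7 = -2)
R(w) = 7*(-2 + w)*(w + w²) (R(w) = 7*((w - 2)*(w + w*w)) = 7*((-2 + w)*(w + w²)) = 7*(-2 + w)*(w + w²))
R(o(-3, -5)) - n = 7*(-16)*(-2 + (-16)² - 1*(-16)) - 1*(-264291) = 7*(-16)*(-2 + 256 + 16) + 264291 = 7*(-16)*270 + 264291 = -30240 + 264291 = 234051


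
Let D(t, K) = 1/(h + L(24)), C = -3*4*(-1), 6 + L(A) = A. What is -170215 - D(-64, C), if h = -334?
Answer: -53787939/316 ≈ -1.7022e+5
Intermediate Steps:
L(A) = -6 + A
C = 12 (C = -12*(-1) = 12)
D(t, K) = -1/316 (D(t, K) = 1/(-334 + (-6 + 24)) = 1/(-334 + 18) = 1/(-316) = -1/316)
-170215 - D(-64, C) = -170215 - 1*(-1/316) = -170215 + 1/316 = -53787939/316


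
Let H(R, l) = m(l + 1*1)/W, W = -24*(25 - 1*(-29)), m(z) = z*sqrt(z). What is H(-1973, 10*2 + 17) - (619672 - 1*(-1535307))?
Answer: -2154979 - 19*sqrt(38)/648 ≈ -2.1550e+6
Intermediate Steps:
m(z) = z**(3/2)
W = -1296 (W = -24*(25 + 29) = -24*54 = -1296)
H(R, l) = -(1 + l)**(3/2)/1296 (H(R, l) = (l + 1*1)**(3/2)/(-1296) = (l + 1)**(3/2)*(-1/1296) = (1 + l)**(3/2)*(-1/1296) = -(1 + l)**(3/2)/1296)
H(-1973, 10*2 + 17) - (619672 - 1*(-1535307)) = -(1 + (10*2 + 17))**(3/2)/1296 - (619672 - 1*(-1535307)) = -(1 + (20 + 17))**(3/2)/1296 - (619672 + 1535307) = -(1 + 37)**(3/2)/1296 - 1*2154979 = -19*sqrt(38)/648 - 2154979 = -2154979 - 19*sqrt(38)/648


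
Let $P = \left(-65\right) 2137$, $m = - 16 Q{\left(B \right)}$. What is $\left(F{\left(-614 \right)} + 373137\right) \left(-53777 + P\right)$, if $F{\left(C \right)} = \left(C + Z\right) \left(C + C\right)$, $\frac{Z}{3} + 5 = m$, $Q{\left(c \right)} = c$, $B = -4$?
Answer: $-175296881186$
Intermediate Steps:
$m = 64$ ($m = \left(-16\right) \left(-4\right) = 64$)
$Z = 177$ ($Z = -15 + 3 \cdot 64 = -15 + 192 = 177$)
$F{\left(C \right)} = 2 C \left(177 + C\right)$ ($F{\left(C \right)} = \left(C + 177\right) \left(C + C\right) = \left(177 + C\right) 2 C = 2 C \left(177 + C\right)$)
$P = -138905$
$\left(F{\left(-614 \right)} + 373137\right) \left(-53777 + P\right) = \left(2 \left(-614\right) \left(177 - 614\right) + 373137\right) \left(-53777 - 138905\right) = \left(2 \left(-614\right) \left(-437\right) + 373137\right) \left(-192682\right) = \left(536636 + 373137\right) \left(-192682\right) = 909773 \left(-192682\right) = -175296881186$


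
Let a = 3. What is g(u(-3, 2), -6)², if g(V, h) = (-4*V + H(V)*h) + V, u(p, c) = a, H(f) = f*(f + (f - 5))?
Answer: 729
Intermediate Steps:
H(f) = f*(-5 + 2*f) (H(f) = f*(f + (-5 + f)) = f*(-5 + 2*f))
u(p, c) = 3
g(V, h) = -3*V + V*h*(-5 + 2*V) (g(V, h) = (-4*V + (V*(-5 + 2*V))*h) + V = (-4*V + V*h*(-5 + 2*V)) + V = -3*V + V*h*(-5 + 2*V))
g(u(-3, 2), -6)² = (3*(-3 - 6*(-5 + 2*3)))² = (3*(-3 - 6*(-5 + 6)))² = (3*(-3 - 6*1))² = (3*(-3 - 6))² = (3*(-9))² = (-27)² = 729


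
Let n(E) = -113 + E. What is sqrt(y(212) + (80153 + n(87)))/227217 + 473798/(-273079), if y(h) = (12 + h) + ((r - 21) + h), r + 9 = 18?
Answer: -473798/273079 + sqrt(80551)/227217 ≈ -1.7338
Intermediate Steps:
r = 9 (r = -9 + 18 = 9)
y(h) = 2*h (y(h) = (12 + h) + ((9 - 21) + h) = (12 + h) + (-12 + h) = 2*h)
sqrt(y(212) + (80153 + n(87)))/227217 + 473798/(-273079) = sqrt(2*212 + (80153 + (-113 + 87)))/227217 + 473798/(-273079) = sqrt(424 + (80153 - 26))*(1/227217) + 473798*(-1/273079) = sqrt(424 + 80127)*(1/227217) - 473798/273079 = sqrt(80551)*(1/227217) - 473798/273079 = sqrt(80551)/227217 - 473798/273079 = -473798/273079 + sqrt(80551)/227217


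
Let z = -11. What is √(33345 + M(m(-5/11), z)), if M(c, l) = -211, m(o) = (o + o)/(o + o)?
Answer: √33134 ≈ 182.03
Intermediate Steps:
m(o) = 1 (m(o) = (2*o)/((2*o)) = (2*o)*(1/(2*o)) = 1)
√(33345 + M(m(-5/11), z)) = √(33345 - 211) = √33134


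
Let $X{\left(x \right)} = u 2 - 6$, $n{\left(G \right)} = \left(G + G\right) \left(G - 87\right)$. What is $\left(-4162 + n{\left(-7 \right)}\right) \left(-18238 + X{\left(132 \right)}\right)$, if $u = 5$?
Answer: $51893964$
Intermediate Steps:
$n{\left(G \right)} = 2 G \left(-87 + G\right)$
$X{\left(x \right)} = 4$ ($X{\left(x \right)} = 5 \cdot 2 - 6 = 10 - 6 = 4$)
$\left(-4162 + n{\left(-7 \right)}\right) \left(-18238 + X{\left(132 \right)}\right) = \left(-4162 + 2 \left(-7\right) \left(-87 - 7\right)\right) \left(-18238 + 4\right) = \left(-4162 + 2 \left(-7\right) \left(-94\right)\right) \left(-18234\right) = \left(-4162 + 1316\right) \left(-18234\right) = \left(-2846\right) \left(-18234\right) = 51893964$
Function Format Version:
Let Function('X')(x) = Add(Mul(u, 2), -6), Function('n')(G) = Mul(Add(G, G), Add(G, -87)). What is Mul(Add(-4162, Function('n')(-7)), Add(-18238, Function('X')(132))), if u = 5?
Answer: 51893964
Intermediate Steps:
Function('n')(G) = Mul(2, G, Add(-87, G)) (Function('n')(G) = Mul(Mul(2, G), Add(-87, G)) = Mul(2, G, Add(-87, G)))
Function('X')(x) = 4 (Function('X')(x) = Add(Mul(5, 2), -6) = Add(10, -6) = 4)
Mul(Add(-4162, Function('n')(-7)), Add(-18238, Function('X')(132))) = Mul(Add(-4162, Mul(2, -7, Add(-87, -7))), Add(-18238, 4)) = Mul(Add(-4162, Mul(2, -7, -94)), -18234) = Mul(Add(-4162, 1316), -18234) = Mul(-2846, -18234) = 51893964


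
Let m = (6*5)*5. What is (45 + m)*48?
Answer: 9360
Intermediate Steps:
m = 150 (m = 30*5 = 150)
(45 + m)*48 = (45 + 150)*48 = 195*48 = 9360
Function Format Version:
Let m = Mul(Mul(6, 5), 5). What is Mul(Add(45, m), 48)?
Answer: 9360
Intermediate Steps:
m = 150 (m = Mul(30, 5) = 150)
Mul(Add(45, m), 48) = Mul(Add(45, 150), 48) = Mul(195, 48) = 9360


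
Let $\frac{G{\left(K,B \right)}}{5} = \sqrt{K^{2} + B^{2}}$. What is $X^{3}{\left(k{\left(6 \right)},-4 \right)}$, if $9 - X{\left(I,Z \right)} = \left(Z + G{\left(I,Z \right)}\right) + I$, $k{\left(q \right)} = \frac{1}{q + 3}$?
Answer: $\frac{12844796}{729} - \frac{363965 \sqrt{1297}}{729} \approx -360.77$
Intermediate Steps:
$G{\left(K,B \right)} = 5 \sqrt{B^{2} + K^{2}}$ ($G{\left(K,B \right)} = 5 \sqrt{K^{2} + B^{2}} = 5 \sqrt{B^{2} + K^{2}}$)
$k{\left(q \right)} = \frac{1}{3 + q}$
$X{\left(I,Z \right)} = 9 - I - Z - 5 \sqrt{I^{2} + Z^{2}}$ ($X{\left(I,Z \right)} = 9 - \left(\left(Z + 5 \sqrt{Z^{2} + I^{2}}\right) + I\right) = 9 - \left(\left(Z + 5 \sqrt{I^{2} + Z^{2}}\right) + I\right) = 9 - \left(I + Z + 5 \sqrt{I^{2} + Z^{2}}\right) = 9 - I - Z - 5 \sqrt{I^{2} + Z^{2}}$)
$X^{3}{\left(k{\left(6 \right)},-4 \right)} = \left(9 - \frac{1}{3 + 6} - -4 - 5 \sqrt{\left(\frac{1}{3 + 6}\right)^{2} + \left(-4\right)^{2}}\right)^{3} = \left(9 - \frac{1}{9} + 4 - 5 \sqrt{\left(\frac{1}{9}\right)^{2} + 16}\right)^{3} = \left(9 - \frac{1}{9} + 4 - 5 \sqrt{\frac{1}{81} + 16}\right)^{3} = \left(9 - \frac{1}{9} + 4 - 5 \sqrt{\frac{1297}{81}}\right)^{3} = \left(9 - \frac{1}{9} + 4 - 5 \frac{\sqrt{1297}}{9}\right)^{3} = \left(9 - \frac{1}{9} + 4 - \frac{5 \sqrt{1297}}{9}\right)^{3} = \left(\frac{116}{9} - \frac{5 \sqrt{1297}}{9}\right)^{3}$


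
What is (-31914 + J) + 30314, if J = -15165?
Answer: -16765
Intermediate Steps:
(-31914 + J) + 30314 = (-31914 - 15165) + 30314 = -47079 + 30314 = -16765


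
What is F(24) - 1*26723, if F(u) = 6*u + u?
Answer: -26555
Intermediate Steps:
F(u) = 7*u
F(24) - 1*26723 = 7*24 - 1*26723 = 168 - 26723 = -26555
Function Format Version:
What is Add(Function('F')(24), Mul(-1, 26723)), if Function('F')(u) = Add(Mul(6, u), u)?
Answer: -26555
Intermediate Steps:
Function('F')(u) = Mul(7, u)
Add(Function('F')(24), Mul(-1, 26723)) = Add(Mul(7, 24), Mul(-1, 26723)) = Add(168, -26723) = -26555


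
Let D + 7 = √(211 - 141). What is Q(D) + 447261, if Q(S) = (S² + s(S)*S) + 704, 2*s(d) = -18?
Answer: 448147 - 23*√70 ≈ 4.4795e+5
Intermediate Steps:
s(d) = -9 (s(d) = (½)*(-18) = -9)
D = -7 + √70 (D = -7 + √(211 - 141) = -7 + √70 ≈ 1.3666)
Q(S) = 704 + S² - 9*S (Q(S) = (S² - 9*S) + 704 = 704 + S² - 9*S)
Q(D) + 447261 = (704 + (-7 + √70)² - 9*(-7 + √70)) + 447261 = (704 + (-7 + √70)² + (63 - 9*√70)) + 447261 = (767 + (-7 + √70)² - 9*√70) + 447261 = 448028 + (-7 + √70)² - 9*√70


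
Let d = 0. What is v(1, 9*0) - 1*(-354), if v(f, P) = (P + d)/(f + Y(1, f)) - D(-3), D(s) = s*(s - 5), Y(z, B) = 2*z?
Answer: 330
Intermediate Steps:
D(s) = s*(-5 + s)
v(f, P) = -24 + P/(2 + f) (v(f, P) = (P + 0)/(f + 2*1) - (-3)*(-5 - 3) = P/(f + 2) - (-3)*(-8) = P/(2 + f) - 1*24 = P/(2 + f) - 24 = -24 + P/(2 + f))
v(1, 9*0) - 1*(-354) = (-48 + 9*0 - 24*1)/(2 + 1) - 1*(-354) = (-48 + 0 - 24)/3 + 354 = (1/3)*(-72) + 354 = -24 + 354 = 330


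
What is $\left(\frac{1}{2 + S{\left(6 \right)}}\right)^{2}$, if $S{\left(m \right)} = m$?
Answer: $\frac{1}{64} \approx 0.015625$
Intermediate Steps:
$\left(\frac{1}{2 + S{\left(6 \right)}}\right)^{2} = \left(\frac{1}{2 + 6}\right)^{2} = \left(\frac{1}{8}\right)^{2} = \frac{1}{64}$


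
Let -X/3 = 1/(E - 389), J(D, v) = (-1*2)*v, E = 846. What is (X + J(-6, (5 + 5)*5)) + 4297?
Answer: 1918026/457 ≈ 4197.0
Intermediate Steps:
J(D, v) = -2*v
X = -3/457 (X = -3/(846 - 389) = -3/457 ≈ -0.0065646)
(X + J(-6, (5 + 5)*5)) + 4297 = (-3/457 - 2*(5 + 5)*5) + 4297 = (-3/457 - 20*5) + 4297 = (-3/457 - 2*50) + 4297 = (-3/457 - 100) + 4297 = -45703/457 + 4297 = 1918026/457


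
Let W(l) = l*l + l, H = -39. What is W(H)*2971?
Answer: 4403022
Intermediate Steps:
W(l) = l + l² (W(l) = l² + l = l + l²)
W(H)*2971 = -39*(1 - 39)*2971 = -39*(-38)*2971 = 1482*2971 = 4403022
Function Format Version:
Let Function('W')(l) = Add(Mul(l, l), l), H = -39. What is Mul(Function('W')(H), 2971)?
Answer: 4403022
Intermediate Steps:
Function('W')(l) = Add(l, Pow(l, 2)) (Function('W')(l) = Add(Pow(l, 2), l) = Add(l, Pow(l, 2)))
Mul(Function('W')(H), 2971) = Mul(Mul(-39, Add(1, -39)), 2971) = Mul(Mul(-39, -38), 2971) = Mul(1482, 2971) = 4403022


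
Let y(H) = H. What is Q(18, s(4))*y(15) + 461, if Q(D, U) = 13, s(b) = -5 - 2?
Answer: 656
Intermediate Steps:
s(b) = -7
Q(18, s(4))*y(15) + 461 = 13*15 + 461 = 195 + 461 = 656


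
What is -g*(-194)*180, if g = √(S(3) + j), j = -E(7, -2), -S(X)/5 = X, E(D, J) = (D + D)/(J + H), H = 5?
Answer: 11640*I*√177 ≈ 1.5486e+5*I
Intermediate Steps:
E(D, J) = 2*D/(5 + J) (E(D, J) = (D + D)/(J + 5) = (2*D)/(5 + J) = 2*D/(5 + J))
S(X) = -5*X
j = -14/3 (j = -2*7/(5 - 2) = -2*7/3 = -1*14/3 = -14/3 ≈ -4.6667)
g = I*√177/3 (g = √(-5*3 - 14/3) = √(-15 - 14/3) = √(-59/3) = I*√177/3 ≈ 4.4347*I)
-g*(-194)*180 = -(I*√177/3)*(-194)*180 = -(-194*I*√177/3)*180 = -(-11640)*I*√177 = 11640*I*√177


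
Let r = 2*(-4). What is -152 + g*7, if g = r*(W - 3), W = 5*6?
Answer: -1664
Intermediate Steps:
W = 30
r = -8
g = -216 (g = -8*(30 - 3) = -8*27 = -216)
-152 + g*7 = -152 - 216*7 = -152 - 1512 = -1664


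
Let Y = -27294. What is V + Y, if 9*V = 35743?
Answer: -209903/9 ≈ -23323.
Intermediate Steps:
V = 35743/9 (V = (1/9)*35743 = 35743/9 ≈ 3971.4)
V + Y = 35743/9 - 27294 = -209903/9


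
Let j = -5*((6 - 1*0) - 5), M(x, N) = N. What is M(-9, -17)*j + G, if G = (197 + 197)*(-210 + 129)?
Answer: -31829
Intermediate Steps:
j = -5 (j = -5*((6 + 0) - 5) = -5*(6 - 5) = -5*1 = -5)
G = -31914 (G = 394*(-81) = -31914)
M(-9, -17)*j + G = -17*(-5) - 31914 = 85 - 31914 = -31829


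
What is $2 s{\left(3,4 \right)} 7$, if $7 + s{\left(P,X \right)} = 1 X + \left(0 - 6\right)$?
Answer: $-126$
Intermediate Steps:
$s{\left(P,X \right)} = -13 + X$ ($s{\left(P,X \right)} = -7 + \left(1 X + \left(0 - 6\right)\right) = -7 + \left(X + \left(0 - 6\right)\right) = -7 + \left(X - 6\right) = -7 + \left(-6 + X\right) = -13 + X$)
$2 s{\left(3,4 \right)} 7 = 2 \left(-13 + 4\right) 7 = 2 \left(-9\right) 7 = \left(-18\right) 7 = -126$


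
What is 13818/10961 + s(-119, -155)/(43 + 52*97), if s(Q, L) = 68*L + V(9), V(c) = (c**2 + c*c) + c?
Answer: -43362443/55758607 ≈ -0.77768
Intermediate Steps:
V(c) = c + 2*c**2 (V(c) = (c**2 + c**2) + c = 2*c**2 + c = c + 2*c**2)
s(Q, L) = 171 + 68*L (s(Q, L) = 68*L + 9*(1 + 2*9) = 68*L + 9*(1 + 18) = 68*L + 9*19 = 68*L + 171 = 171 + 68*L)
13818/10961 + s(-119, -155)/(43 + 52*97) = 13818/10961 + (171 + 68*(-155))/(43 + 52*97) = 13818*(1/10961) + (171 - 10540)/(43 + 5044) = 13818/10961 - 10369/5087 = -43362443/55758607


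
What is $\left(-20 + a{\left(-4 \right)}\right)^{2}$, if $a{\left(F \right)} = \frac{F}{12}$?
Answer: $\frac{3721}{9} \approx 413.44$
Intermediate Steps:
$a{\left(F \right)} = \frac{F}{12}$ ($a{\left(F \right)} = F \frac{1}{12} = \frac{F}{12}$)
$\left(-20 + a{\left(-4 \right)}\right)^{2} = \left(-20 + \frac{1}{12} \left(-4\right)\right)^{2} = \left(-20 - \frac{1}{3}\right)^{2} = \left(- \frac{61}{3}\right)^{2} = \frac{3721}{9}$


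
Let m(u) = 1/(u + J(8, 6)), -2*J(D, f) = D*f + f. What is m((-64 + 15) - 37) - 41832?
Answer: -4727017/113 ≈ -41832.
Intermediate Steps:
J(D, f) = -f/2 - D*f/2 (J(D, f) = -(D*f + f)/2 = -(f + D*f)/2 = -f/2 - D*f/2)
m(u) = 1/(-27 + u) (m(u) = 1/(u - ½*6*(1 + 8)) = 1/(u - ½*6*9) = 1/(u - 27) = 1/(-27 + u))
m((-64 + 15) - 37) - 41832 = 1/(-27 + ((-64 + 15) - 37)) - 41832 = 1/(-27 + (-49 - 37)) - 41832 = 1/(-27 - 86) - 41832 = 1/(-113) - 41832 = -1/113 - 41832 = -4727017/113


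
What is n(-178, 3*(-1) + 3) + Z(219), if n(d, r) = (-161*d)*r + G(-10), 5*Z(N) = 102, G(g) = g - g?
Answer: 102/5 ≈ 20.400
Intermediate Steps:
G(g) = 0
Z(N) = 102/5 (Z(N) = (⅕)*102 = 102/5)
n(d, r) = -161*d*r (n(d, r) = (-161*d)*r + 0 = -161*d*r + 0 = -161*d*r)
n(-178, 3*(-1) + 3) + Z(219) = -161*(-178)*(3*(-1) + 3) + 102/5 = -161*(-178)*(-3 + 3) + 102/5 = -161*(-178)*0 + 102/5 = 0 + 102/5 = 102/5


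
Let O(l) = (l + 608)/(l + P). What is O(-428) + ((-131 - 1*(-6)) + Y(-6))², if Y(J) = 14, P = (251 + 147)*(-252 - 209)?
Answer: 125883647/10217 ≈ 12321.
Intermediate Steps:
P = -183478 (P = 398*(-461) = -183478)
O(l) = (608 + l)/(-183478 + l) (O(l) = (l + 608)/(l - 183478) = (608 + l)/(-183478 + l))
O(-428) + ((-131 - 1*(-6)) + Y(-6))² = (608 - 428)/(-183478 - 428) + ((-131 - 1*(-6)) + 14)² = 180/(-183906) + ((-131 + 6) + 14)² = -1/183906*180 + (-125 + 14)² = -10/10217 + (-111)² = -10/10217 + 12321 = 125883647/10217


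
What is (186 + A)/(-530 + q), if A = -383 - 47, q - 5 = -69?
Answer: 122/297 ≈ 0.41077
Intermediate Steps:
q = -64 (q = 5 - 69 = -64)
A = -430
(186 + A)/(-530 + q) = (186 - 430)/(-530 - 64) = -244/(-594) = -244*(-1/594) = 122/297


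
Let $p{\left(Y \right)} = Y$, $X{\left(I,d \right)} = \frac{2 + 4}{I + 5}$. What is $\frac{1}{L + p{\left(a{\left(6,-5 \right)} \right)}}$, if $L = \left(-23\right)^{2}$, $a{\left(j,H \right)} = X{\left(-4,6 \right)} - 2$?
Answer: $\frac{1}{533} \approx 0.0018762$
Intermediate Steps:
$X{\left(I,d \right)} = \frac{6}{5 + I}$
$a{\left(j,H \right)} = 4$ ($a{\left(j,H \right)} = \frac{6}{5 - 4} - 2 = \frac{6}{1} - 2 = 6 \cdot 1 - 2 = 6 - 2 = 4$)
$L = 529$
$\frac{1}{L + p{\left(a{\left(6,-5 \right)} \right)}} = \frac{1}{529 + 4} = \frac{1}{533}$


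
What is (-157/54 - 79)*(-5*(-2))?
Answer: -22115/27 ≈ -819.07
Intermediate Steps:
(-157/54 - 79)*(-5*(-2)) = (-157*1/54 - 79)*10 = (-157/54 - 79)*10 = -4423/54*10 = -22115/27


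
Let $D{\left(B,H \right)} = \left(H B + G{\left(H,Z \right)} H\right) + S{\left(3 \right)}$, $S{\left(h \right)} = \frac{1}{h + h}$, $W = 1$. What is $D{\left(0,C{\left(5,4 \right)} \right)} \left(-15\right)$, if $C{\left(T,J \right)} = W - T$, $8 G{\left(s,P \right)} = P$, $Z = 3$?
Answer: $20$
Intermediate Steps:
$G{\left(s,P \right)} = \frac{P}{8}$
$S{\left(h \right)} = \frac{1}{2 h}$
$C{\left(T,J \right)} = 1 - T$
$D{\left(B,H \right)} = \frac{1}{6} + \frac{3 H}{8} + B H$ ($D{\left(B,H \right)} = \left(H B + \frac{1}{8} \cdot 3 H\right) + \frac{1}{2 \cdot 3} = \left(B H + \frac{3 H}{8}\right) + \frac{1}{2} \cdot \frac{1}{3} = \left(\frac{3 H}{8} + B H\right) + \frac{1}{6} = \frac{1}{6} + \frac{3 H}{8} + B H$)
$D{\left(0,C{\left(5,4 \right)} \right)} \left(-15\right) = \left(\frac{1}{6} + \frac{3 \left(1 - 5\right)}{8} + 0 \left(1 - 5\right)\right) \left(-15\right) = \left(\frac{1}{6} + \frac{3}{8} \left(-4\right) + 0 \left(-4\right)\right) \left(-15\right) = \left(\frac{1}{6} - \frac{3}{2} + 0\right) \left(-15\right) = \left(- \frac{4}{3}\right) \left(-15\right) = 20$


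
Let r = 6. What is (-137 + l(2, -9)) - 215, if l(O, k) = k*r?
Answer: -406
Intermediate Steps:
l(O, k) = 6*k (l(O, k) = k*6 = 6*k)
(-137 + l(2, -9)) - 215 = (-137 + 6*(-9)) - 215 = (-137 - 54) - 215 = -191 - 215 = -406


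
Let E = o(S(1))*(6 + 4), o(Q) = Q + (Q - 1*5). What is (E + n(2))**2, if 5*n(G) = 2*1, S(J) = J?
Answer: 21904/25 ≈ 876.16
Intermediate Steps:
o(Q) = -5 + 2*Q (o(Q) = Q + (Q - 5) = Q + (-5 + Q) = -5 + 2*Q)
n(G) = 2/5 (n(G) = (2*1)/5 = (1/5)*2 = 2/5)
E = -30 (E = (-5 + 2*1)*(6 + 4) = (-5 + 2)*10 = -3*10 = -30)
(E + n(2))**2 = (-30 + 2/5)**2 = (-148/5)**2 = 21904/25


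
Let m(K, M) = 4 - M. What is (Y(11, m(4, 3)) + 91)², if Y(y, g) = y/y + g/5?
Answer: 212521/25 ≈ 8500.8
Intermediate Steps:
Y(y, g) = 1 + g/5 (Y(y, g) = 1 + g*(⅕) = 1 + g/5)
(Y(11, m(4, 3)) + 91)² = ((1 + (4 - 1*3)/5) + 91)² = ((1 + (4 - 3)/5) + 91)² = ((1 + (⅕)*1) + 91)² = ((1 + ⅕) + 91)² = (6/5 + 91)² = (461/5)² = 212521/25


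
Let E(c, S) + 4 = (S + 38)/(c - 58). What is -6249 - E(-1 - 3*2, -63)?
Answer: -81190/13 ≈ -6245.4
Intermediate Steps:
E(c, S) = -4 + (38 + S)/(-58 + c) (E(c, S) = -4 + (S + 38)/(c - 58) = -4 + (38 + S)/(-58 + c))
-6249 - E(-1 - 3*2, -63) = -6249 - (270 - 63 - 4*(-1 - 3*2))/(-58 + (-1 - 3*2)) = -6249 - (270 - 63 - 4*(-1 - 6))/(-58 + (-1 - 6)) = -6249 - (270 - 63 - 4*(-7))/(-58 - 7) = -6249 - (270 - 63 + 28)/(-65) = -6249 - (-1)*235/65 = -6249 - 1*(-47/13) = -6249 + 47/13 = -81190/13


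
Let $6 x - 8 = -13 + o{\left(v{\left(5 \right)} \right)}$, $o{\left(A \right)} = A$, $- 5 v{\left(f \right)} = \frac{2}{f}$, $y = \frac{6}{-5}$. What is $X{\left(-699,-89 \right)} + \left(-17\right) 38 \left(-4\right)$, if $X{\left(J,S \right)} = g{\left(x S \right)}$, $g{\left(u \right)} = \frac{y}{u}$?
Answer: $\frac{29206772}{11303} \approx 2584.0$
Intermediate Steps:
$y = - \frac{6}{5}$ ($y = 6 \left(- \frac{1}{5}\right) = - \frac{6}{5} \approx -1.2$)
$v{\left(f \right)} = - \frac{2}{5 f}$ ($v{\left(f \right)} = - \frac{2 \frac{1}{f}}{5} = - \frac{2}{5 f}$)
$x = - \frac{127}{150}$ ($x = \frac{4}{3} + \frac{-13 - \frac{2}{5 \cdot 5}}{6} = \frac{4}{3} + \frac{-13 - \frac{2}{25}}{6} = \frac{4}{3} + \frac{1}{6} \left(- \frac{327}{25}\right) = \frac{4}{3} - \frac{109}{50} = - \frac{127}{150} \approx -0.84667$)
$g{\left(u \right)} = - \frac{6}{5 u}$
$X{\left(J,S \right)} = \frac{180}{127 S}$ ($X{\left(J,S \right)} = - \frac{6}{5 \left(- \frac{127 S}{150}\right)} = - \frac{6 \left(- \frac{150}{127 S}\right)}{5} = \frac{180}{127 S}$)
$X{\left(-699,-89 \right)} + \left(-17\right) 38 \left(-4\right) = \frac{180}{127 \left(-89\right)} + \left(-17\right) 38 \left(-4\right) = \frac{180}{127} \left(- \frac{1}{89}\right) - -2584 = - \frac{180}{11303} + 2584 = \frac{29206772}{11303}$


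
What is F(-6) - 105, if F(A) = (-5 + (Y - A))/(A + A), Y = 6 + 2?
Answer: -423/4 ≈ -105.75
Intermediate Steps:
Y = 8
F(A) = (3 - A)/(2*A) (F(A) = (-5 + (8 - A))/(A + A) = (3 - A)/((2*A)) = (3 - A)*(1/(2*A)) = (3 - A)/(2*A))
F(-6) - 105 = (½)*(3 - 1*(-6))/(-6) - 105 = (½)*(-⅙)*(3 + 6) - 105 = (½)*(-⅙)*9 - 105 = -¾ - 105 = -423/4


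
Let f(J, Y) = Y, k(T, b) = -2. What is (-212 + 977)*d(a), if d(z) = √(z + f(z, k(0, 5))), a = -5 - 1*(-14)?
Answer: 765*√7 ≈ 2024.0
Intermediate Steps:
a = 9 (a = -5 + 14 = 9)
d(z) = √(-2 + z) (d(z) = √(z - 2) = √(-2 + z))
(-212 + 977)*d(a) = (-212 + 977)*√(-2 + 9) = 765*√7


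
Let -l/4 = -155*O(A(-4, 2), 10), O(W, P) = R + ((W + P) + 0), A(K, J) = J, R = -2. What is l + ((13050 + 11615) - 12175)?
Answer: 18690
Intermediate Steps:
O(W, P) = -2 + P + W (O(W, P) = -2 + ((W + P) + 0) = -2 + ((P + W) + 0) = -2 + (P + W) = -2 + P + W)
l = 6200 (l = -(-620)*(-2 + 10 + 2) = -(-620)*10 = -4*(-1550) = 6200)
l + ((13050 + 11615) - 12175) = 6200 + ((13050 + 11615) - 12175) = 6200 + (24665 - 12175) = 6200 + 12490 = 18690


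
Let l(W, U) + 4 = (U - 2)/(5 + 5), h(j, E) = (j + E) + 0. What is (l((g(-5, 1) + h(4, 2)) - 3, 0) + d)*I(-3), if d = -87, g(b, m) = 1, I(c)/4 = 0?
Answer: 0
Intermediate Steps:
h(j, E) = E + j (h(j, E) = (E + j) + 0 = E + j)
I(c) = 0 (I(c) = 4*0 = 0)
l(W, U) = -21/5 + U/10 (l(W, U) = -4 + (U - 2)/(5 + 5) = -4 + (-2 + U)/10 = -4 + (-2 + U)*(1/10) = -4 + (-1/5 + U/10) = -21/5 + U/10)
(l((g(-5, 1) + h(4, 2)) - 3, 0) + d)*I(-3) = ((-21/5 + (1/10)*0) - 87)*0 = ((-21/5 + 0) - 87)*0 = (-21/5 - 87)*0 = -456/5*0 = 0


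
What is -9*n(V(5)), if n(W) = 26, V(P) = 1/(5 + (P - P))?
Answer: -234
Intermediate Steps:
V(P) = ⅕ (V(P) = 1/(5 + 0) = 1/5 = ⅕)
-9*n(V(5)) = -9*26 = -234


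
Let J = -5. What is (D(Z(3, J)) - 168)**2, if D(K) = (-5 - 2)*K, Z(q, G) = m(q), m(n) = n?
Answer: 35721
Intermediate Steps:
Z(q, G) = q
D(K) = -7*K
(D(Z(3, J)) - 168)**2 = (-7*3 - 168)**2 = (-21 - 168)**2 = (-189)**2 = 35721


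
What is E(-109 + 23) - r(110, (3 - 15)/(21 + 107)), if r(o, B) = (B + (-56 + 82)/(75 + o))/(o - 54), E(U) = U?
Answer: -28510997/331520 ≈ -86.001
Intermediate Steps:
r(o, B) = (B + 26/(75 + o))/(-54 + o)
E(-109 + 23) - r(110, (3 - 15)/(21 + 107)) = (-109 + 23) - (26 + 75*((3 - 15)/(21 + 107)) + ((3 - 15)/(21 + 107))*110)/(-4050 + 110² + 21*110) = -86 - (26 + 75*(-12/128) - 12/128*110)/(-4050 + 12100 + 2310) = -86 - (26 + 75*(-12*1/128) - 12*1/128*110)/10360 = -86 - (26 + 75*(-3/32) - 3/32*110)/10360 = -86 - (26 - 225/32 - 165/16)/10360 = -86 - 277/(10360*32) = -86 - 1*277/331520 = -86 - 277/331520 = -28510997/331520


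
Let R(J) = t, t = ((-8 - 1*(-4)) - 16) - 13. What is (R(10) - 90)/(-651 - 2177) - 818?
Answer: -2313181/2828 ≈ -817.96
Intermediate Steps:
t = -33 (t = ((-8 + 4) - 16) - 13 = (-4 - 16) - 13 = -20 - 13 = -33)
R(J) = -33
(R(10) - 90)/(-651 - 2177) - 818 = (-33 - 90)/(-651 - 2177) - 818 = -123/(-2828) - 818 = -123*(-1/2828) - 818 = 123/2828 - 818 = -2313181/2828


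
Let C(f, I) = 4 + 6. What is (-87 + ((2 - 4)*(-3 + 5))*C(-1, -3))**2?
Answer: 16129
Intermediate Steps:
C(f, I) = 10
(-87 + ((2 - 4)*(-3 + 5))*C(-1, -3))**2 = (-87 + ((2 - 4)*(-3 + 5))*10)**2 = (-87 - 2*2*10)**2 = (-87 - 4*10)**2 = (-87 - 40)**2 = (-127)**2 = 16129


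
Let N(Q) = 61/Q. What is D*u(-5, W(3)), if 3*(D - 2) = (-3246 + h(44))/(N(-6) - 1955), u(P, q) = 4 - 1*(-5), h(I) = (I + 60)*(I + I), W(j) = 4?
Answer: 105930/11791 ≈ 8.9840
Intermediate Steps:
h(I) = 2*I*(60 + I) (h(I) = (60 + I)*(2*I) = 2*I*(60 + I))
u(P, q) = 9 (u(P, q) = 4 + 5 = 9)
D = 11770/11791 (D = 2 + ((-3246 + 2*44*(60 + 44))/(61/(-6) - 1955))/3 = 2 + ((-3246 + 2*44*104)/(61*(-1/6) - 1955))/3 = 2 + ((-3246 + 9152)/(-61/6 - 1955))/3 = 2 + (5906/(-11791/6))/3 = 2 + (5906*(-6/11791))/3 = 2 + (1/3)*(-35436/11791) = 2 - 11812/11791 = 11770/11791 ≈ 0.99822)
D*u(-5, W(3)) = (11770/11791)*9 = 105930/11791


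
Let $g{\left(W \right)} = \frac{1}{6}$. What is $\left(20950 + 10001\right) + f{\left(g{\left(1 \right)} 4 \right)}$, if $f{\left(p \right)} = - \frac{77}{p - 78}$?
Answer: $\frac{7180863}{232} \approx 30952.0$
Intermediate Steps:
$g{\left(W \right)} = \frac{1}{6}$
$f{\left(p \right)} = - \frac{77}{-78 + p}$
$\left(20950 + 10001\right) + f{\left(g{\left(1 \right)} 4 \right)} = \left(20950 + 10001\right) - \frac{77}{-78 + \frac{1}{6} \cdot 4} = 30951 - \frac{77}{-78 + \frac{2}{3}} = 30951 - \frac{77}{- \frac{232}{3}} = 30951 - - \frac{231}{232} = 30951 + \frac{231}{232} = \frac{7180863}{232}$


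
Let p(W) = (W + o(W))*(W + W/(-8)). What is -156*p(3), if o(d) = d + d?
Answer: -7371/2 ≈ -3685.5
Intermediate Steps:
o(d) = 2*d
p(W) = 21*W²/8 (p(W) = (W + 2*W)*(W + W/(-8)) = (3*W)*(W + W*(-⅛)) = (3*W)*(W - W/8) = (3*W)*(7*W/8) = 21*W²/8)
-156*p(3) = -819*3²/2 = -819*9/2 = -156*189/8 = -7371/2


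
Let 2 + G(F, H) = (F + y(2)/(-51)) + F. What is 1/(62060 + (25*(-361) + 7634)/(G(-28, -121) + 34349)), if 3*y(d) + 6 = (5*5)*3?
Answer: 1748818/108531574139 ≈ 1.6113e-5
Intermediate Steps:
y(d) = 23 (y(d) = -2 + ((5*5)*3)/3 = -2 + (25*3)/3 = -2 + (⅓)*75 = -2 + 25 = 23)
G(F, H) = -125/51 + 2*F (G(F, H) = -2 + ((F + 23/(-51)) + F) = -2 + ((F + 23*(-1/51)) + F) = -2 + ((F - 23/51) + F) = -2 + ((-23/51 + F) + F) = -2 + (-23/51 + 2*F) = -125/51 + 2*F)
1/(62060 + (25*(-361) + 7634)/(G(-28, -121) + 34349)) = 1/(62060 + (25*(-361) + 7634)/((-125/51 + 2*(-28)) + 34349)) = 1/(62060 + (-9025 + 7634)/((-125/51 - 56) + 34349)) = 1/(62060 - 1391/(-2981/51 + 34349)) = 1/(62060 - 1391/1748818/51) = 1/(62060 - 1391*51/1748818) = 1/(62060 - 70941/1748818) = 1/(108531574139/1748818) = 1748818/108531574139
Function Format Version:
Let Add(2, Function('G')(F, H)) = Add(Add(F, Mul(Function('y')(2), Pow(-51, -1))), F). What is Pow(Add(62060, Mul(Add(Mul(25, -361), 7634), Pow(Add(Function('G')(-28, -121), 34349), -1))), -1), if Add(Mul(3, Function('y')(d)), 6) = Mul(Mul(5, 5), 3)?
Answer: Rational(1748818, 108531574139) ≈ 1.6113e-5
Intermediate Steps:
Function('y')(d) = 23 (Function('y')(d) = Add(-2, Mul(Rational(1, 3), Mul(Mul(5, 5), 3))) = Add(-2, Mul(Rational(1, 3), Mul(25, 3))) = Add(-2, Mul(Rational(1, 3), 75)) = Add(-2, 25) = 23)
Function('G')(F, H) = Add(Rational(-125, 51), Mul(2, F)) (Function('G')(F, H) = Add(-2, Add(Add(F, Mul(23, Pow(-51, -1))), F)) = Add(-2, Add(Add(F, Mul(23, Rational(-1, 51))), F)) = Add(-2, Add(Add(F, Rational(-23, 51)), F)) = Add(-2, Add(Add(Rational(-23, 51), F), F)) = Add(-2, Add(Rational(-23, 51), Mul(2, F))) = Add(Rational(-125, 51), Mul(2, F)))
Pow(Add(62060, Mul(Add(Mul(25, -361), 7634), Pow(Add(Function('G')(-28, -121), 34349), -1))), -1) = Pow(Add(62060, Mul(Add(Mul(25, -361), 7634), Pow(Add(Add(Rational(-125, 51), Mul(2, -28)), 34349), -1))), -1) = Pow(Add(62060, Mul(Add(-9025, 7634), Pow(Add(Add(Rational(-125, 51), -56), 34349), -1))), -1) = Pow(Add(62060, Mul(-1391, Pow(Add(Rational(-2981, 51), 34349), -1))), -1) = Pow(Add(62060, Mul(-1391, Pow(Rational(1748818, 51), -1))), -1) = Pow(Add(62060, Mul(-1391, Rational(51, 1748818))), -1) = Pow(Add(62060, Rational(-70941, 1748818)), -1) = Pow(Rational(108531574139, 1748818), -1) = Rational(1748818, 108531574139)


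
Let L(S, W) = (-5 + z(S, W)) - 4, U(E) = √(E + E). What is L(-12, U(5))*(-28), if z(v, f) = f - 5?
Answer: 392 - 28*√10 ≈ 303.46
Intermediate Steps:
z(v, f) = -5 + f
U(E) = √2*√E (U(E) = √(2*E) = √2*√E)
L(S, W) = -14 + W (L(S, W) = (-5 + (-5 + W)) - 4 = (-10 + W) - 4 = -14 + W)
L(-12, U(5))*(-28) = (-14 + √2*√5)*(-28) = (-14 + √10)*(-28) = 392 - 28*√10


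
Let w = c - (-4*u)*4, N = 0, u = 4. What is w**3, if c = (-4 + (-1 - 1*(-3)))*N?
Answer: 262144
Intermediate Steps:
c = 0 (c = (-4 + (-1 - 1*(-3)))*0 = (-4 + (-1 + 3))*0 = (-4 + 2)*0 = -2*0 = 0)
w = 64 (w = 0 - (-4*4)*4 = 0 - (-16)*4 = 0 - 1*(-64) = 0 + 64 = 64)
w**3 = 64**3 = 262144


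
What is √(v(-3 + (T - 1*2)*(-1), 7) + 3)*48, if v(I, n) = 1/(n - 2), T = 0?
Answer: 192*√5/5 ≈ 85.865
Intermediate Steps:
v(I, n) = 1/(-2 + n)
√(v(-3 + (T - 1*2)*(-1), 7) + 3)*48 = √(1/(-2 + 7) + 3)*48 = √(1/5 + 3)*48 = √(⅕ + 3)*48 = √(16/5)*48 = (4*√5/5)*48 = 192*√5/5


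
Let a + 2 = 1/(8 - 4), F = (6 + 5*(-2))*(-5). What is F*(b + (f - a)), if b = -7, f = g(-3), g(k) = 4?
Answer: -25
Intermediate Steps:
F = 20 (F = (6 - 10)*(-5) = -4*(-5) = 20)
a = -7/4 (a = -2 + 1/(8 - 4) = -2 + 1/4 = -7/4 ≈ -1.7500)
f = 4
F*(b + (f - a)) = 20*(-7 + (4 - 1*(-7/4))) = 20*(-7 + (4 + 7/4)) = 20*(-7 + 23/4) = 20*(-5/4) = -25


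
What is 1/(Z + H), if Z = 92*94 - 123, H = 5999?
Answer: 1/14524 ≈ 6.8852e-5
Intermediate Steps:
Z = 8525 (Z = 8648 - 123 = 8525)
1/(Z + H) = 1/(8525 + 5999) = 1/14524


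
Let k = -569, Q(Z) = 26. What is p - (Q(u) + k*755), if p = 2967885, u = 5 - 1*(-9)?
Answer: 3397454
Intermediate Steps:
u = 14 (u = 5 + 9 = 14)
p - (Q(u) + k*755) = 2967885 - (26 - 569*755) = 2967885 - (26 - 429595) = 2967885 - 1*(-429569) = 2967885 + 429569 = 3397454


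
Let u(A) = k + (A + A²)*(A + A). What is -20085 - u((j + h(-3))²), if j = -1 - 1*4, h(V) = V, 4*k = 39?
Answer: -2210299/4 ≈ -5.5258e+5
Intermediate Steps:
k = 39/4 (k = (¼)*39 = 39/4 ≈ 9.7500)
j = -5 (j = -1 - 4 = -5)
u(A) = 39/4 + 2*A*(A + A²) (u(A) = 39/4 + (A + A²)*(A + A) = 39/4 + (A + A²)*(2*A) = 39/4 + 2*A*(A + A²))
-20085 - u((j + h(-3))²) = -20085 - (39/4 + 2*((-5 - 3)²)² + 2*((-5 - 3)²)³) = -20085 - (39/4 + 2*((-8)²)² + 2*((-8)²)³) = -20085 - (39/4 + 2*64² + 2*64³) = -20085 - (39/4 + 2*4096 + 2*262144) = -20085 - (39/4 + 8192 + 524288) = -20085 - 1*2129959/4 = -20085 - 2129959/4 = -2210299/4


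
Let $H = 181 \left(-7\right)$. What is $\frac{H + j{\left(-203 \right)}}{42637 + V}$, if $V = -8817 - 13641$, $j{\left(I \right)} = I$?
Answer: $- \frac{1470}{20179} \approx -0.072848$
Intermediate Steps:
$H = -1267$
$V = -22458$
$\frac{H + j{\left(-203 \right)}}{42637 + V} = \frac{-1267 - 203}{42637 - 22458} = - \frac{1470}{20179}$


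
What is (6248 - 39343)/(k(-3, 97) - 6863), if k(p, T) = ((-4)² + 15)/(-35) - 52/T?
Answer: 112357525/23304712 ≈ 4.8212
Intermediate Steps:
k(p, T) = -31/35 - 52/T (k(p, T) = (16 + 15)*(-1/35) - 52/T = 31*(-1/35) - 52/T = -31/35 - 52/T)
(6248 - 39343)/(k(-3, 97) - 6863) = (6248 - 39343)/((-31/35 - 52/97) - 6863) = -33095/((-31/35 - 52*1/97) - 6863) = -33095/((-31/35 - 52/97) - 6863) = -33095/(-4827/3395 - 6863) = -33095/(-23304712/3395) = -33095*(-3395/23304712) = 112357525/23304712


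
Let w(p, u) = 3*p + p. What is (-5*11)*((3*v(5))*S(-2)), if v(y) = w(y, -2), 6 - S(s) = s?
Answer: -26400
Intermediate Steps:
w(p, u) = 4*p
S(s) = 6 - s
v(y) = 4*y
(-5*11)*((3*v(5))*S(-2)) = (-5*11)*((3*(4*5))*(6 - 1*(-2))) = -55*3*20*(6 + 2) = -3300*8 = -55*480 = -26400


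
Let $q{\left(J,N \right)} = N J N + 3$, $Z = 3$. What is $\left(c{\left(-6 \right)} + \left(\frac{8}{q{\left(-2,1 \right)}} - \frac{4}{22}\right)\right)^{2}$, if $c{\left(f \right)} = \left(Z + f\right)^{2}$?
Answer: $\frac{34225}{121} \approx 282.85$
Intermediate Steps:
$q{\left(J,N \right)} = 3 + J N^{2}$ ($q{\left(J,N \right)} = J N N + 3 = J N^{2} + 3 = 3 + J N^{2}$)
$c{\left(f \right)} = \left(3 + f\right)^{2}$
$\left(c{\left(-6 \right)} + \left(\frac{8}{q{\left(-2,1 \right)}} - \frac{4}{22}\right)\right)^{2} = \left(\left(3 - 6\right)^{2} + \left(\frac{8}{3 - 2 \cdot 1^{2}} - \frac{4}{22}\right)\right)^{2} = \left(\left(-3\right)^{2} + \left(\frac{8}{3 - 2} - \frac{2}{11}\right)\right)^{2} = \left(9 - \left(\frac{2}{11} - \frac{8}{3 - 2}\right)\right)^{2} = \left(9 - \left(\frac{2}{11} - \frac{8}{1}\right)\right)^{2} = \left(9 + \left(8 \cdot 1 - \frac{2}{11}\right)\right)^{2} = \left(9 + \left(8 - \frac{2}{11}\right)\right)^{2} = \left(9 + \frac{86}{11}\right)^{2} = \left(\frac{185}{11}\right)^{2} = \frac{34225}{121}$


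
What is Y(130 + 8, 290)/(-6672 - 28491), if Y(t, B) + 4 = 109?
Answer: -35/11721 ≈ -0.0029861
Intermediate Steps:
Y(t, B) = 105 (Y(t, B) = -4 + 109 = 105)
Y(130 + 8, 290)/(-6672 - 28491) = 105/(-6672 - 28491) = 105/(-35163) = 105*(-1/35163) = -35/11721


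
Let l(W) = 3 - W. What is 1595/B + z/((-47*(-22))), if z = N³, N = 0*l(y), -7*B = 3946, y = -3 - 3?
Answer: -11165/3946 ≈ -2.8294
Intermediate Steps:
y = -6
B = -3946/7 (B = -⅐*3946 = -3946/7 ≈ -563.71)
N = 0 (N = 0*(3 - 1*(-6)) = 0*(3 + 6) = 0*9 = 0)
z = 0 (z = 0³ = 0)
1595/B + z/((-47*(-22))) = 1595/(-3946/7) + 0/((-47*(-22))) = 1595*(-7/3946) + 0/1034 = -11165/3946 + 0*(1/1034) = -11165/3946 + 0 = -11165/3946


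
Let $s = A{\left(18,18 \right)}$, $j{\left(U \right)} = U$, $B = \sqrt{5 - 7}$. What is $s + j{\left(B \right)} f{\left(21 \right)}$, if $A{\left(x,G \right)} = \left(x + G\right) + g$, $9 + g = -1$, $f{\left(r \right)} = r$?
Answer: $26 + 21 i \sqrt{2} \approx 26.0 + 29.698 i$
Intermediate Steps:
$B = i \sqrt{2}$ ($B = \sqrt{-2} = i \sqrt{2} \approx 1.4142 i$)
$g = -10$ ($g = -9 - 1 = -10$)
$A{\left(x,G \right)} = -10 + G + x$ ($A{\left(x,G \right)} = \left(x + G\right) - 10 = \left(G + x\right) - 10 = -10 + G + x$)
$s = 26$ ($s = -10 + 18 + 18 = 26$)
$s + j{\left(B \right)} f{\left(21 \right)} = 26 + i \sqrt{2} \cdot 21 = 26 + 21 i \sqrt{2}$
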